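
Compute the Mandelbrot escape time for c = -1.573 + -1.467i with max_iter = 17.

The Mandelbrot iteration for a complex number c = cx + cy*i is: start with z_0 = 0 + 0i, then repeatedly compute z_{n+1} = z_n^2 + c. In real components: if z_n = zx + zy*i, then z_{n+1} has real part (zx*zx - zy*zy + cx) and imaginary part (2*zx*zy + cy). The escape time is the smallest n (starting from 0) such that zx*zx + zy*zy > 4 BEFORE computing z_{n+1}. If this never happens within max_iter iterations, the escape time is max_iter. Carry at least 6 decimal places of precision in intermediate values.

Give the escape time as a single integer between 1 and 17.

z_0 = 0 + 0i, c = -1.5730 + -1.4670i
Iter 1: z = -1.5730 + -1.4670i, |z|^2 = 4.6264
Escaped at iteration 1

Answer: 1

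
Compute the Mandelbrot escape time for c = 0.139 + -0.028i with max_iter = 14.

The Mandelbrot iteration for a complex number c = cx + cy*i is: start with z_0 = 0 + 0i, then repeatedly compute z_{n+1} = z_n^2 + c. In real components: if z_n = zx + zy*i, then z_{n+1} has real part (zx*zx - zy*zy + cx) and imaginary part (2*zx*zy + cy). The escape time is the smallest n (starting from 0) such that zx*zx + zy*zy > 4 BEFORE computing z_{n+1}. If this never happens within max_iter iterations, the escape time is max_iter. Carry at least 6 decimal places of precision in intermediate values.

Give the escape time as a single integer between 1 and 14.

Answer: 14

Derivation:
z_0 = 0 + 0i, c = 0.1390 + -0.0280i
Iter 1: z = 0.1390 + -0.0280i, |z|^2 = 0.0201
Iter 2: z = 0.1575 + -0.0358i, |z|^2 = 0.0261
Iter 3: z = 0.1625 + -0.0393i, |z|^2 = 0.0280
Iter 4: z = 0.1639 + -0.0408i, |z|^2 = 0.0285
Iter 5: z = 0.1642 + -0.0414i, |z|^2 = 0.0287
Iter 6: z = 0.1642 + -0.0416i, |z|^2 = 0.0287
Iter 7: z = 0.1642 + -0.0417i, |z|^2 = 0.0287
Iter 8: z = 0.1642 + -0.0417i, |z|^2 = 0.0287
Iter 9: z = 0.1642 + -0.0417i, |z|^2 = 0.0287
Iter 10: z = 0.1642 + -0.0417i, |z|^2 = 0.0287
Iter 11: z = 0.1642 + -0.0417i, |z|^2 = 0.0287
Iter 12: z = 0.1642 + -0.0417i, |z|^2 = 0.0287
Iter 13: z = 0.1642 + -0.0417i, |z|^2 = 0.0287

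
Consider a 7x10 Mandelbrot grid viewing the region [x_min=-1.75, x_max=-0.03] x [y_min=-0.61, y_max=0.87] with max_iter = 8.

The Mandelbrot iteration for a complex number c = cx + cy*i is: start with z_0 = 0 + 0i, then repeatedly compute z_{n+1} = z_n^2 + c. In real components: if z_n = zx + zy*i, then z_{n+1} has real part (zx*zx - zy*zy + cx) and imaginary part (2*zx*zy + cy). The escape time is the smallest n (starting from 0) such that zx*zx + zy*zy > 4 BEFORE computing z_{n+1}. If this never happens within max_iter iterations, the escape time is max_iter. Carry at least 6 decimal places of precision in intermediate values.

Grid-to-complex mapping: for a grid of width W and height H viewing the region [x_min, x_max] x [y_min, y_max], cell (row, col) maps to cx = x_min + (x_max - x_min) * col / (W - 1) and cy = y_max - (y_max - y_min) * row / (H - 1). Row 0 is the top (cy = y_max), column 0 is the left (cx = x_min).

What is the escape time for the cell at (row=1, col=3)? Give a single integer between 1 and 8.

Answer: 4

Derivation:
z_0 = 0 + 0i, c = -0.8900 + 0.7056i
Iter 1: z = -0.8900 + 0.7056i, |z|^2 = 1.2899
Iter 2: z = -0.5957 + -0.5503i, |z|^2 = 0.6577
Iter 3: z = -0.8380 + 1.3612i, |z|^2 = 2.5552
Iter 4: z = -2.0407 + -1.5759i, |z|^2 = 6.6479
Escaped at iteration 4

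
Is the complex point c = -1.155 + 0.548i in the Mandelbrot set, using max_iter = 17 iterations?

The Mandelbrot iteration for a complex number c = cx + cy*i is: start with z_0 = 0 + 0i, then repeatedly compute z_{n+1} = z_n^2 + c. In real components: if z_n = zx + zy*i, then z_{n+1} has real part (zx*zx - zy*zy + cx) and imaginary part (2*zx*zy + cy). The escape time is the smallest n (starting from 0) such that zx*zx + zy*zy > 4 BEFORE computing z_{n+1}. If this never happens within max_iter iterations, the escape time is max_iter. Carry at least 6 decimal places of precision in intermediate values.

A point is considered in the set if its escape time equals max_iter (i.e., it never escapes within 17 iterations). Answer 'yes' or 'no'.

z_0 = 0 + 0i, c = -1.1550 + 0.5480i
Iter 1: z = -1.1550 + 0.5480i, |z|^2 = 1.6343
Iter 2: z = -0.1213 + -0.7179i, |z|^2 = 0.5301
Iter 3: z = -1.6556 + 0.7221i, |z|^2 = 3.2626
Iter 4: z = 1.0647 + -1.8432i, |z|^2 = 4.5308
Escaped at iteration 4

Answer: no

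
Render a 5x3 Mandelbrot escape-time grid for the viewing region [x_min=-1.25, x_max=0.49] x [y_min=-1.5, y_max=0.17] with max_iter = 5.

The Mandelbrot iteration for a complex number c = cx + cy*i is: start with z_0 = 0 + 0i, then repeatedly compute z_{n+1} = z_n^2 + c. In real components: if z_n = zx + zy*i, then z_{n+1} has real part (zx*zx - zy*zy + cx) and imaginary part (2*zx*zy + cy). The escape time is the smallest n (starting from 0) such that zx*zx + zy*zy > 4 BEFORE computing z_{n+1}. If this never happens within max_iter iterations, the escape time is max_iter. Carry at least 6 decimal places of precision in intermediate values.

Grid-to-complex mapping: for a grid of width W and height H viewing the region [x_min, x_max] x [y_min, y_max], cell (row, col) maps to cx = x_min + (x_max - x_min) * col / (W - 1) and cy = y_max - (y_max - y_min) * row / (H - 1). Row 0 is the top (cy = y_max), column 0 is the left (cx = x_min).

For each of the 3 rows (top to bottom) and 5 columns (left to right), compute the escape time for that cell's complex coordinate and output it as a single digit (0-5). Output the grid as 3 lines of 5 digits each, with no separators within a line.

Answer: 55555
35554
22222

Derivation:
(row=0, col=0): c = -1.2500 + 0.1700i → escape time 5
(row=0, col=1): c = -0.8150 + 0.1700i → escape time 5
(row=0, col=2): c = -0.3800 + 0.1700i → escape time 5
(row=0, col=3): c = 0.0550 + 0.1700i → escape time 5
(row=0, col=4): c = 0.4900 + 0.1700i → escape time 5
(row=1, col=0): c = -1.2500 + -0.6650i → escape time 3
(row=1, col=1): c = -0.8150 + -0.6650i → escape time 5
(row=1, col=2): c = -0.3800 + -0.6650i → escape time 5
(row=1, col=3): c = 0.0550 + -0.6650i → escape time 5
(row=1, col=4): c = 0.4900 + -0.6650i → escape time 4
(row=2, col=0): c = -1.2500 + -1.5000i → escape time 2
(row=2, col=1): c = -0.8150 + -1.5000i → escape time 2
(row=2, col=2): c = -0.3800 + -1.5000i → escape time 2
(row=2, col=3): c = 0.0550 + -1.5000i → escape time 2
(row=2, col=4): c = 0.4900 + -1.5000i → escape time 2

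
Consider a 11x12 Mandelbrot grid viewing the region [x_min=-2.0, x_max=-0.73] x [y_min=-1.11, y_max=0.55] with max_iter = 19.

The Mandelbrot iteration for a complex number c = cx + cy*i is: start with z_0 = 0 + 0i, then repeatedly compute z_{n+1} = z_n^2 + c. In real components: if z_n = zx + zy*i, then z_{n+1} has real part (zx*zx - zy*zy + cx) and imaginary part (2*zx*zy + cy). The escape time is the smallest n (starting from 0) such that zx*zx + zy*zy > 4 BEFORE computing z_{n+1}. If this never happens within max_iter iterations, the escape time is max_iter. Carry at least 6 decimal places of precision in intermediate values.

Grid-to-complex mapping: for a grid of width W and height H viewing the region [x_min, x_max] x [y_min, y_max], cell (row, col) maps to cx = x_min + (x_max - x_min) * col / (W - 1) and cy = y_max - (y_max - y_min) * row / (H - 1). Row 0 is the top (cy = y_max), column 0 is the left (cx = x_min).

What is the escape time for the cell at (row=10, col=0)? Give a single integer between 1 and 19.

z_0 = 0 + 0i, c = -2.0000 + -0.9591i
Iter 1: z = -2.0000 + -0.9591i, |z|^2 = 4.9199
Escaped at iteration 1

Answer: 1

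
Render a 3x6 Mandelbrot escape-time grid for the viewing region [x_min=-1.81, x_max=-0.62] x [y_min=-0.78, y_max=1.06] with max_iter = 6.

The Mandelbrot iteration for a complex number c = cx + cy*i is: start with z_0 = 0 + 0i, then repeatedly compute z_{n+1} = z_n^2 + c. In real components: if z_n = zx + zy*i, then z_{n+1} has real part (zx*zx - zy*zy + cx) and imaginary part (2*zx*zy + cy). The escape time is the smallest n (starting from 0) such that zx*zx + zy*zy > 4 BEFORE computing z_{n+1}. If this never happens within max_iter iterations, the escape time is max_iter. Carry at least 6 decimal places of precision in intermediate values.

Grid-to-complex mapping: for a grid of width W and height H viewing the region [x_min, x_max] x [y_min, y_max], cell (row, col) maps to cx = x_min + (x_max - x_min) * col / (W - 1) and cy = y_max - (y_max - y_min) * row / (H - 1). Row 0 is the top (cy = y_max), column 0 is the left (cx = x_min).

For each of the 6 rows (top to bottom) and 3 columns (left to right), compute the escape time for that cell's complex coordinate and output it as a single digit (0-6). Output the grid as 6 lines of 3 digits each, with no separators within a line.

Answer: 133
236
366
666
366
234

Derivation:
(row=0, col=0): c = -1.8100 + 1.0600i → escape time 1
(row=0, col=1): c = -1.2150 + 1.0600i → escape time 3
(row=0, col=2): c = -0.6200 + 1.0600i → escape time 3
(row=1, col=0): c = -1.8100 + 0.6920i → escape time 2
(row=1, col=1): c = -1.2150 + 0.6920i → escape time 3
(row=1, col=2): c = -0.6200 + 0.6920i → escape time 6
(row=2, col=0): c = -1.8100 + 0.3240i → escape time 3
(row=2, col=1): c = -1.2150 + 0.3240i → escape time 6
(row=2, col=2): c = -0.6200 + 0.3240i → escape time 6
(row=3, col=0): c = -1.8100 + -0.0440i → escape time 6
(row=3, col=1): c = -1.2150 + -0.0440i → escape time 6
(row=3, col=2): c = -0.6200 + -0.0440i → escape time 6
(row=4, col=0): c = -1.8100 + -0.4120i → escape time 3
(row=4, col=1): c = -1.2150 + -0.4120i → escape time 6
(row=4, col=2): c = -0.6200 + -0.4120i → escape time 6
(row=5, col=0): c = -1.8100 + -0.7800i → escape time 2
(row=5, col=1): c = -1.2150 + -0.7800i → escape time 3
(row=5, col=2): c = -0.6200 + -0.7800i → escape time 4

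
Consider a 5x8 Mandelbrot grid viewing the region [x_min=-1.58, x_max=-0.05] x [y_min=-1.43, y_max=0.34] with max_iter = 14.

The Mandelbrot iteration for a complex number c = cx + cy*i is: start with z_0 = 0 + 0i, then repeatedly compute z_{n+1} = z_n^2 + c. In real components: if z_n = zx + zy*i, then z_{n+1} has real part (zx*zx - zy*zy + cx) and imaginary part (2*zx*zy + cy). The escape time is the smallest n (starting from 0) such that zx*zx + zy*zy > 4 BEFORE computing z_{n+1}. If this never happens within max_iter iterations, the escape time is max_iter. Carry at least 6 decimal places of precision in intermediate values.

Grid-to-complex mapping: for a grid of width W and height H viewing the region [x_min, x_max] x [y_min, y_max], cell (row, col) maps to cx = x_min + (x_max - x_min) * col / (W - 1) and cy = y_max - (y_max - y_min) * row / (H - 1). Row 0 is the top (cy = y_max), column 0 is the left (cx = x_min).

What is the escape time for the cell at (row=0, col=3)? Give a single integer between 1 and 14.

z_0 = 0 + 0i, c = -0.4325 + 0.3400i
Iter 1: z = -0.4325 + 0.3400i, |z|^2 = 0.3027
Iter 2: z = -0.3610 + 0.0459i, |z|^2 = 0.1325
Iter 3: z = -0.3043 + 0.3069i, |z|^2 = 0.1867
Iter 4: z = -0.4341 + 0.1533i, |z|^2 = 0.2119
Iter 5: z = -0.2676 + 0.2069i, |z|^2 = 0.1144
Iter 6: z = -0.4037 + 0.2293i, |z|^2 = 0.2156
Iter 7: z = -0.3221 + 0.1549i, |z|^2 = 0.1277
Iter 8: z = -0.3528 + 0.2402i, |z|^2 = 0.1822
Iter 9: z = -0.3658 + 0.1705i, |z|^2 = 0.1629
Iter 10: z = -0.3278 + 0.2153i, |z|^2 = 0.1538
Iter 11: z = -0.3714 + 0.1989i, |z|^2 = 0.1775
Iter 12: z = -0.3341 + 0.1923i, |z|^2 = 0.1486
Iter 13: z = -0.3578 + 0.2115i, |z|^2 = 0.1728

Answer: 14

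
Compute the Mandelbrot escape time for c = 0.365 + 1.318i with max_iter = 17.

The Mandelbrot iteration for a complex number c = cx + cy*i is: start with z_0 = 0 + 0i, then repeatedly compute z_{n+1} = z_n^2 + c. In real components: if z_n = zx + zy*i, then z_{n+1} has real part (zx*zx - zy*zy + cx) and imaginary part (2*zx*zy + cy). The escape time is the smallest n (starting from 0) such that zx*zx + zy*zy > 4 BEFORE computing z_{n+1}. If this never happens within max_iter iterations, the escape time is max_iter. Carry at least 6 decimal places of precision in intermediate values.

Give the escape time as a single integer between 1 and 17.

Answer: 2

Derivation:
z_0 = 0 + 0i, c = 0.3650 + 1.3180i
Iter 1: z = 0.3650 + 1.3180i, |z|^2 = 1.8703
Iter 2: z = -1.2389 + 2.2801i, |z|^2 = 6.7339
Escaped at iteration 2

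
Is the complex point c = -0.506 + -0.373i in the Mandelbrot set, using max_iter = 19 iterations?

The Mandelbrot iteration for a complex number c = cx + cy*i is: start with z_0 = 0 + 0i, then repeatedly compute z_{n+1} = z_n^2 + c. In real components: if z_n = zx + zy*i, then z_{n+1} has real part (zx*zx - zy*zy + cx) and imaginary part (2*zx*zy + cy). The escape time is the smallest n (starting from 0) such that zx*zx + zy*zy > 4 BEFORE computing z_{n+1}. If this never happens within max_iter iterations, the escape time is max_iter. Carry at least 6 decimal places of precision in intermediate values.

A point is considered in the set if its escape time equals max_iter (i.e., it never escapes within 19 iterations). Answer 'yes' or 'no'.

Answer: yes

Derivation:
z_0 = 0 + 0i, c = -0.5060 + -0.3730i
Iter 1: z = -0.5060 + -0.3730i, |z|^2 = 0.3952
Iter 2: z = -0.3891 + 0.0045i, |z|^2 = 0.1514
Iter 3: z = -0.3546 + -0.3765i, |z|^2 = 0.2675
Iter 4: z = -0.5220 + -0.1060i, |z|^2 = 0.2837
Iter 5: z = -0.2448 + -0.2624i, |z|^2 = 0.1287
Iter 6: z = -0.5149 + -0.2446i, |z|^2 = 0.3250
Iter 7: z = -0.3007 + -0.1211i, |z|^2 = 0.1051
Iter 8: z = -0.4303 + -0.3002i, |z|^2 = 0.2752
Iter 9: z = -0.4110 + -0.1147i, |z|^2 = 0.1820
Iter 10: z = -0.3503 + -0.2787i, |z|^2 = 0.2004
Iter 11: z = -0.4610 + -0.1777i, |z|^2 = 0.2441
Iter 12: z = -0.3251 + -0.2091i, |z|^2 = 0.1494
Iter 13: z = -0.4441 + -0.2370i, |z|^2 = 0.2534
Iter 14: z = -0.3650 + -0.1625i, |z|^2 = 0.1596
Iter 15: z = -0.3992 + -0.2544i, |z|^2 = 0.2241
Iter 16: z = -0.4114 + -0.1699i, |z|^2 = 0.1981
Iter 17: z = -0.3656 + -0.2332i, |z|^2 = 0.1881
Iter 18: z = -0.4267 + -0.2025i, |z|^2 = 0.2231
Did not escape in 19 iterations → in set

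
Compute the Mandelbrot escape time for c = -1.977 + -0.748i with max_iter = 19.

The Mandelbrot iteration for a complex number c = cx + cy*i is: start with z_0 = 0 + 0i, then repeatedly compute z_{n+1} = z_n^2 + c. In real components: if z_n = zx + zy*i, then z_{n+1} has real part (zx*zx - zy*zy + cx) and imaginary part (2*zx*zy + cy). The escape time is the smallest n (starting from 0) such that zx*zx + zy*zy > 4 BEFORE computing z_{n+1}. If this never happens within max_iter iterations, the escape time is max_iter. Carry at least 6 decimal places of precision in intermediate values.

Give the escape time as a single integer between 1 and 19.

z_0 = 0 + 0i, c = -1.9770 + -0.7480i
Iter 1: z = -1.9770 + -0.7480i, |z|^2 = 4.4680
Escaped at iteration 1

Answer: 1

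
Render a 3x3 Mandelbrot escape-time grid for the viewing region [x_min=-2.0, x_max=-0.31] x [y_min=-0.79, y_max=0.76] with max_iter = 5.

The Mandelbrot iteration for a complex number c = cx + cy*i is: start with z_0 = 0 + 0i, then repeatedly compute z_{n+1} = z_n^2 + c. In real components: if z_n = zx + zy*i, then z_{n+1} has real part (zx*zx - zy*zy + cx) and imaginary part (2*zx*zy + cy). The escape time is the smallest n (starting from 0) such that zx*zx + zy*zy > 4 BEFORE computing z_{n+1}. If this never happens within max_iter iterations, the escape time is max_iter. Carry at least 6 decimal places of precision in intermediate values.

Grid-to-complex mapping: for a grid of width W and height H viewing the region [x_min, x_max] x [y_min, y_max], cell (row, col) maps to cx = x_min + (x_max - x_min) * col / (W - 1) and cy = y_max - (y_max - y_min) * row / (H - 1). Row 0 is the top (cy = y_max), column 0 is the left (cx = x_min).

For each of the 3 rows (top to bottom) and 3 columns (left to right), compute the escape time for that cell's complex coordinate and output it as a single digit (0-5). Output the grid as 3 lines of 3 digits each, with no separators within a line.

Answer: 135
155
135

Derivation:
(row=0, col=0): c = -2.0000 + 0.7600i → escape time 1
(row=0, col=1): c = -1.1550 + 0.7600i → escape time 3
(row=0, col=2): c = -0.3100 + 0.7600i → escape time 5
(row=1, col=0): c = -2.0000 + -0.0150i → escape time 1
(row=1, col=1): c = -1.1550 + -0.0150i → escape time 5
(row=1, col=2): c = -0.3100 + -0.0150i → escape time 5
(row=2, col=0): c = -2.0000 + -0.7900i → escape time 1
(row=2, col=1): c = -1.1550 + -0.7900i → escape time 3
(row=2, col=2): c = -0.3100 + -0.7900i → escape time 5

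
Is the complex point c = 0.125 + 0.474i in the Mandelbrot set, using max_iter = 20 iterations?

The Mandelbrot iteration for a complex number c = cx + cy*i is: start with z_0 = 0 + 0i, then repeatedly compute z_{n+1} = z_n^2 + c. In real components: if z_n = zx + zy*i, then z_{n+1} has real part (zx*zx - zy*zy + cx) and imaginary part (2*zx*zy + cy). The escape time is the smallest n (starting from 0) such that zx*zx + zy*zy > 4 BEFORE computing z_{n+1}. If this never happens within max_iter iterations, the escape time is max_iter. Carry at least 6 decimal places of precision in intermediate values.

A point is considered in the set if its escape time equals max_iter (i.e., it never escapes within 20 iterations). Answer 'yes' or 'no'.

z_0 = 0 + 0i, c = 0.1250 + 0.4740i
Iter 1: z = 0.1250 + 0.4740i, |z|^2 = 0.2403
Iter 2: z = -0.0841 + 0.5925i, |z|^2 = 0.3581
Iter 3: z = -0.2190 + 0.3744i, |z|^2 = 0.1881
Iter 4: z = 0.0328 + 0.3100i, |z|^2 = 0.0972
Iter 5: z = 0.0300 + 0.4943i, |z|^2 = 0.2453
Iter 6: z = -0.1185 + 0.5036i, |z|^2 = 0.2677
Iter 7: z = -0.1146 + 0.3547i, |z|^2 = 0.1389
Iter 8: z = 0.0123 + 0.3927i, |z|^2 = 0.1544
Iter 9: z = -0.0291 + 0.4837i, |z|^2 = 0.2348
Iter 10: z = -0.1081 + 0.4459i, |z|^2 = 0.2105
Iter 11: z = -0.0621 + 0.3776i, |z|^2 = 0.1464
Iter 12: z = -0.0137 + 0.4271i, |z|^2 = 0.1826
Iter 13: z = -0.0572 + 0.4623i, |z|^2 = 0.2170
Iter 14: z = -0.0854 + 0.4211i, |z|^2 = 0.1846
Iter 15: z = -0.0450 + 0.4020i, |z|^2 = 0.1637
Iter 16: z = -0.0346 + 0.4378i, |z|^2 = 0.1929
Iter 17: z = -0.0655 + 0.4437i, |z|^2 = 0.2011
Iter 18: z = -0.0676 + 0.4159i, |z|^2 = 0.1775
Iter 19: z = -0.0434 + 0.4178i, |z|^2 = 0.1764
Did not escape in 20 iterations → in set

Answer: yes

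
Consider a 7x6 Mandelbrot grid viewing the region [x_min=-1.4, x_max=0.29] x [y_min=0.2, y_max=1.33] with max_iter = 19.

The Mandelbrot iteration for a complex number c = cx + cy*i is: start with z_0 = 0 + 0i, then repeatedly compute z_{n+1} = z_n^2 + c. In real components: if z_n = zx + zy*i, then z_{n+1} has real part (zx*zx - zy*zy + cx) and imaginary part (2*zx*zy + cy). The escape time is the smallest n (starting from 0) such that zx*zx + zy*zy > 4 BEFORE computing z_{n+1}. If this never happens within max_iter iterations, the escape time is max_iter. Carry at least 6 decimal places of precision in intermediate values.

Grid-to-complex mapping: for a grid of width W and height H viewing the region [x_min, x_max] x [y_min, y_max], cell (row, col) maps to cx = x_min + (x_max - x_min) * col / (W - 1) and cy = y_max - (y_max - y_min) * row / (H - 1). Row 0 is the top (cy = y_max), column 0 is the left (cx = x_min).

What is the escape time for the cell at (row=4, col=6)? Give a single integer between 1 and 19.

Answer: 19

Derivation:
z_0 = 0 + 0i, c = 0.2900 + 0.4260i
Iter 1: z = 0.2900 + 0.4260i, |z|^2 = 0.2656
Iter 2: z = 0.1926 + 0.6731i, |z|^2 = 0.4901
Iter 3: z = -0.1259 + 0.6853i, |z|^2 = 0.4855
Iter 4: z = -0.1638 + 0.2534i, |z|^2 = 0.0910
Iter 5: z = 0.2526 + 0.3430i, |z|^2 = 0.1815
Iter 6: z = 0.2362 + 0.5993i, |z|^2 = 0.4149
Iter 7: z = -0.0134 + 0.7091i, |z|^2 = 0.5030
Iter 8: z = -0.2126 + 0.4070i, |z|^2 = 0.2109
Iter 9: z = 0.1695 + 0.2529i, |z|^2 = 0.0927
Iter 10: z = 0.2548 + 0.5118i, |z|^2 = 0.3268
Iter 11: z = 0.0930 + 0.6868i, |z|^2 = 0.4803
Iter 12: z = -0.1730 + 0.5537i, |z|^2 = 0.3366
Iter 13: z = 0.0133 + 0.2344i, |z|^2 = 0.0551
Iter 14: z = 0.2352 + 0.4322i, |z|^2 = 0.2421
Iter 15: z = 0.1585 + 0.6293i, |z|^2 = 0.4212
Iter 16: z = -0.0809 + 0.6255i, |z|^2 = 0.3978
Iter 17: z = -0.0947 + 0.3247i, |z|^2 = 0.1144
Iter 18: z = 0.1935 + 0.3645i, |z|^2 = 0.1703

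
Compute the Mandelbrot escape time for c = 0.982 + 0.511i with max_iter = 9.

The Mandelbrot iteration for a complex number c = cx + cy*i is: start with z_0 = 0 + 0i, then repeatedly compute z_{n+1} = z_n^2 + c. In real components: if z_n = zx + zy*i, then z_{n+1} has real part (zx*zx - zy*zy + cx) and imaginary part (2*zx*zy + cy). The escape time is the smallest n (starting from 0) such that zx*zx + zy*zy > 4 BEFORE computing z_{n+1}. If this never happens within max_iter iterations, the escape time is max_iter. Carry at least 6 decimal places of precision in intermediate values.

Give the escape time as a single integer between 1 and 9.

Answer: 2

Derivation:
z_0 = 0 + 0i, c = 0.9820 + 0.5110i
Iter 1: z = 0.9820 + 0.5110i, |z|^2 = 1.2254
Iter 2: z = 1.6852 + 1.5146i, |z|^2 = 5.1339
Escaped at iteration 2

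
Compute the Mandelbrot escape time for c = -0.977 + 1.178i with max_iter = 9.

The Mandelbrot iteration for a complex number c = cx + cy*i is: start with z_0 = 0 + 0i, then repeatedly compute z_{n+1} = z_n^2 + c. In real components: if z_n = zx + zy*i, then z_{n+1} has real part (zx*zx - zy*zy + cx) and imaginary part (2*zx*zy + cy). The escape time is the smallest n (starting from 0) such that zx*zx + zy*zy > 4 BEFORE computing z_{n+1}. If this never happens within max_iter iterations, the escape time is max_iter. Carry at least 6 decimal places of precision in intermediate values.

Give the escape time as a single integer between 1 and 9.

z_0 = 0 + 0i, c = -0.9770 + 1.1780i
Iter 1: z = -0.9770 + 1.1780i, |z|^2 = 2.3422
Iter 2: z = -1.4102 + -1.1238i, |z|^2 = 3.2515
Iter 3: z = -0.2514 + 4.3475i, |z|^2 = 18.9640
Escaped at iteration 3

Answer: 3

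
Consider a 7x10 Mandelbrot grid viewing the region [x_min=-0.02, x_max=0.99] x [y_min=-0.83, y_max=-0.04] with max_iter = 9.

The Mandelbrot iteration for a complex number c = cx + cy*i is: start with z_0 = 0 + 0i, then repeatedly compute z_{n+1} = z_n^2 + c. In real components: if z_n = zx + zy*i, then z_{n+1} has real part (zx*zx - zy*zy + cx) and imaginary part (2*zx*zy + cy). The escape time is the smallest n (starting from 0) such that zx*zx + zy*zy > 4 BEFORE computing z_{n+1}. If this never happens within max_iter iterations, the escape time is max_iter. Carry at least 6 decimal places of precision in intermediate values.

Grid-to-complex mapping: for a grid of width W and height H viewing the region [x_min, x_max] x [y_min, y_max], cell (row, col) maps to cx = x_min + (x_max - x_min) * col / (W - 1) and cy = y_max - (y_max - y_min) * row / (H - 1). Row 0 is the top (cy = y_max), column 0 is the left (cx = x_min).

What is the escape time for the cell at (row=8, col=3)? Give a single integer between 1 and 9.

z_0 = 0 + 0i, c = 0.4850 + -0.7422i
Iter 1: z = 0.4850 + -0.7422i, |z|^2 = 0.7861
Iter 2: z = 0.1693 + -1.4622i, |z|^2 = 2.1666
Iter 3: z = -1.6243 + -1.2374i, |z|^2 = 4.1695
Escaped at iteration 3

Answer: 3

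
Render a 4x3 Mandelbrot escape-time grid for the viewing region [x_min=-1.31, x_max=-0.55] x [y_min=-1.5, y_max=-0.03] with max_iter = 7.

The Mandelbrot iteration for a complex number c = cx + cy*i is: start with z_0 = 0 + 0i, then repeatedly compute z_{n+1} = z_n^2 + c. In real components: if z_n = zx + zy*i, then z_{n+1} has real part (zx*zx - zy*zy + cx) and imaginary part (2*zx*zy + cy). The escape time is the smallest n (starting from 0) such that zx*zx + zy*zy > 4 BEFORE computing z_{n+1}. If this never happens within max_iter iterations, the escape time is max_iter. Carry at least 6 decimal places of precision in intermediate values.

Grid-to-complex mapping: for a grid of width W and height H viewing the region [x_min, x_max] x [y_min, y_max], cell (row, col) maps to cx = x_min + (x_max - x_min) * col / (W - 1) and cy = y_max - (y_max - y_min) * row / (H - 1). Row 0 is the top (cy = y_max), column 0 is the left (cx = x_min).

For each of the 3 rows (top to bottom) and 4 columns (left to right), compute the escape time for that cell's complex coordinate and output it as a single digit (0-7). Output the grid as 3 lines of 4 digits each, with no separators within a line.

(row=0, col=0): c = -1.3100 + -0.0300i → escape time 7
(row=0, col=1): c = -1.0567 + -0.0300i → escape time 7
(row=0, col=2): c = -0.8033 + -0.0300i → escape time 7
(row=0, col=3): c = -0.5500 + -0.0300i → escape time 7
(row=1, col=0): c = -1.3100 + -0.7650i → escape time 3
(row=1, col=1): c = -1.0567 + -0.7650i → escape time 3
(row=1, col=2): c = -0.8033 + -0.7650i → escape time 4
(row=1, col=3): c = -0.5500 + -0.7650i → escape time 6
(row=2, col=0): c = -1.3100 + -1.5000i → escape time 2
(row=2, col=1): c = -1.0567 + -1.5000i → escape time 2
(row=2, col=2): c = -0.8033 + -1.5000i → escape time 2
(row=2, col=3): c = -0.5500 + -1.5000i → escape time 2

Answer: 7777
3346
2222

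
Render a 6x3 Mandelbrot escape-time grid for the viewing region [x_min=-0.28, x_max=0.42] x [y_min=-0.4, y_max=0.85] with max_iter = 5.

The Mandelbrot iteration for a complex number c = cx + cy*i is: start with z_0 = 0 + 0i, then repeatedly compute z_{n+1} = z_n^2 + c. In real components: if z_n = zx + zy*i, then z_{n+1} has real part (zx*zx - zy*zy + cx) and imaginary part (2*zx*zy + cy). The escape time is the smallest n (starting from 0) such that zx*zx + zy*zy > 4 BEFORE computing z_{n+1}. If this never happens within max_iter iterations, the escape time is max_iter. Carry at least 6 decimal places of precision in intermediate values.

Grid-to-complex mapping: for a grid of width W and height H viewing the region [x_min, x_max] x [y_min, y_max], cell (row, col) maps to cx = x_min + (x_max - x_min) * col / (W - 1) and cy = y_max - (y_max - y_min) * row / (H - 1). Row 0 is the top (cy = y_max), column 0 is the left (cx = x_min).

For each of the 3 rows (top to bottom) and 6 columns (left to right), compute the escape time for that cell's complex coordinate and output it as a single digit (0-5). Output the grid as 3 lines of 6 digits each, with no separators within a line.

Answer: 555543
555555
555555

Derivation:
(row=0, col=0): c = -0.2800 + 0.8500i → escape time 5
(row=0, col=1): c = -0.1400 + 0.8500i → escape time 5
(row=0, col=2): c = -0.0000 + 0.8500i → escape time 5
(row=0, col=3): c = 0.1400 + 0.8500i → escape time 5
(row=0, col=4): c = 0.2800 + 0.8500i → escape time 4
(row=0, col=5): c = 0.4200 + 0.8500i → escape time 3
(row=1, col=0): c = -0.2800 + 0.2250i → escape time 5
(row=1, col=1): c = -0.1400 + 0.2250i → escape time 5
(row=1, col=2): c = -0.0000 + 0.2250i → escape time 5
(row=1, col=3): c = 0.1400 + 0.2250i → escape time 5
(row=1, col=4): c = 0.2800 + 0.2250i → escape time 5
(row=1, col=5): c = 0.4200 + 0.2250i → escape time 5
(row=2, col=0): c = -0.2800 + -0.4000i → escape time 5
(row=2, col=1): c = -0.1400 + -0.4000i → escape time 5
(row=2, col=2): c = -0.0000 + -0.4000i → escape time 5
(row=2, col=3): c = 0.1400 + -0.4000i → escape time 5
(row=2, col=4): c = 0.2800 + -0.4000i → escape time 5
(row=2, col=5): c = 0.4200 + -0.4000i → escape time 5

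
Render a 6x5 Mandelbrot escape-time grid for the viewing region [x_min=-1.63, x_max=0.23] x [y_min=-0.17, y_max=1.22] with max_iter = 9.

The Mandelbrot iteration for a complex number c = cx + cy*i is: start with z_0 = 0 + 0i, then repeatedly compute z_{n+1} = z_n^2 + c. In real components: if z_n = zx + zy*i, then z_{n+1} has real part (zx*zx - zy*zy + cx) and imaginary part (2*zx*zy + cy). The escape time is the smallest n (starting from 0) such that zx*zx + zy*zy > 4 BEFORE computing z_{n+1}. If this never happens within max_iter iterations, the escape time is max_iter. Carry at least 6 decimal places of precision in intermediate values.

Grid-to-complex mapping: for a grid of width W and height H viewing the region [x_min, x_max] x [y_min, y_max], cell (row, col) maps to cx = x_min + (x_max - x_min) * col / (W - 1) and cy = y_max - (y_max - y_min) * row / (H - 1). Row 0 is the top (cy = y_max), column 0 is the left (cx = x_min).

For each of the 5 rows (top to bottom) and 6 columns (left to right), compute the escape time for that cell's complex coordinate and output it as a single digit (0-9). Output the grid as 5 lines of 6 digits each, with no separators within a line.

Answer: 123332
333494
345999
599999
599999

Derivation:
(row=0, col=0): c = -1.6300 + 1.2200i → escape time 1
(row=0, col=1): c = -1.2580 + 1.2200i → escape time 2
(row=0, col=2): c = -0.8860 + 1.2200i → escape time 3
(row=0, col=3): c = -0.5140 + 1.2200i → escape time 3
(row=0, col=4): c = -0.1420 + 1.2200i → escape time 3
(row=0, col=5): c = 0.2300 + 1.2200i → escape time 2
(row=1, col=0): c = -1.6300 + 0.8725i → escape time 3
(row=1, col=1): c = -1.2580 + 0.8725i → escape time 3
(row=1, col=2): c = -0.8860 + 0.8725i → escape time 3
(row=1, col=3): c = -0.5140 + 0.8725i → escape time 4
(row=1, col=4): c = -0.1420 + 0.8725i → escape time 9
(row=1, col=5): c = 0.2300 + 0.8725i → escape time 4
(row=2, col=0): c = -1.6300 + 0.5250i → escape time 3
(row=2, col=1): c = -1.2580 + 0.5250i → escape time 4
(row=2, col=2): c = -0.8860 + 0.5250i → escape time 5
(row=2, col=3): c = -0.5140 + 0.5250i → escape time 9
(row=2, col=4): c = -0.1420 + 0.5250i → escape time 9
(row=2, col=5): c = 0.2300 + 0.5250i → escape time 9
(row=3, col=0): c = -1.6300 + 0.1775i → escape time 5
(row=3, col=1): c = -1.2580 + 0.1775i → escape time 9
(row=3, col=2): c = -0.8860 + 0.1775i → escape time 9
(row=3, col=3): c = -0.5140 + 0.1775i → escape time 9
(row=3, col=4): c = -0.1420 + 0.1775i → escape time 9
(row=3, col=5): c = 0.2300 + 0.1775i → escape time 9
(row=4, col=0): c = -1.6300 + -0.1700i → escape time 5
(row=4, col=1): c = -1.2580 + -0.1700i → escape time 9
(row=4, col=2): c = -0.8860 + -0.1700i → escape time 9
(row=4, col=3): c = -0.5140 + -0.1700i → escape time 9
(row=4, col=4): c = -0.1420 + -0.1700i → escape time 9
(row=4, col=5): c = 0.2300 + -0.1700i → escape time 9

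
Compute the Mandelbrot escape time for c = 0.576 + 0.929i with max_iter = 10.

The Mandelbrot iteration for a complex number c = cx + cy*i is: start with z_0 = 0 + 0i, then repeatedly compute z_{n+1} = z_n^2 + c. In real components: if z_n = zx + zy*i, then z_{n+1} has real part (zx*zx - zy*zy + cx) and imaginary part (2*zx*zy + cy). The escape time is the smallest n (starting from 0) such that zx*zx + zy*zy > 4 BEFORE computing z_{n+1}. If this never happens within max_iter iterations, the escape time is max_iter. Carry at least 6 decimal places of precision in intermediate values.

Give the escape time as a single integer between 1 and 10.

z_0 = 0 + 0i, c = 0.5760 + 0.9290i
Iter 1: z = 0.5760 + 0.9290i, |z|^2 = 1.1948
Iter 2: z = 0.0447 + 1.9992i, |z|^2 = 3.9988
Iter 3: z = -3.4188 + 1.1079i, |z|^2 = 12.9158
Escaped at iteration 3

Answer: 3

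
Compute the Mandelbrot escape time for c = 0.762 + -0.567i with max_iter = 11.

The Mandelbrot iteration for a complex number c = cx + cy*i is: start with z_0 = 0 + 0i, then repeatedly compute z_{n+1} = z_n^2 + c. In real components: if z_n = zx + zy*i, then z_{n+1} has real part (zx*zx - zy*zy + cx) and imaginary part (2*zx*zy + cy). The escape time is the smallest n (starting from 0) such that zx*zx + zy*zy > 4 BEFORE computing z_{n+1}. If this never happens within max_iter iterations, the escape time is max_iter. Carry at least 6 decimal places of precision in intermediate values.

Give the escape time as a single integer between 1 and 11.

z_0 = 0 + 0i, c = 0.7620 + -0.5670i
Iter 1: z = 0.7620 + -0.5670i, |z|^2 = 0.9021
Iter 2: z = 1.0212 + -1.4311i, |z|^2 = 3.0908
Iter 3: z = -0.2433 + -3.4898i, |z|^2 = 12.2377
Escaped at iteration 3

Answer: 3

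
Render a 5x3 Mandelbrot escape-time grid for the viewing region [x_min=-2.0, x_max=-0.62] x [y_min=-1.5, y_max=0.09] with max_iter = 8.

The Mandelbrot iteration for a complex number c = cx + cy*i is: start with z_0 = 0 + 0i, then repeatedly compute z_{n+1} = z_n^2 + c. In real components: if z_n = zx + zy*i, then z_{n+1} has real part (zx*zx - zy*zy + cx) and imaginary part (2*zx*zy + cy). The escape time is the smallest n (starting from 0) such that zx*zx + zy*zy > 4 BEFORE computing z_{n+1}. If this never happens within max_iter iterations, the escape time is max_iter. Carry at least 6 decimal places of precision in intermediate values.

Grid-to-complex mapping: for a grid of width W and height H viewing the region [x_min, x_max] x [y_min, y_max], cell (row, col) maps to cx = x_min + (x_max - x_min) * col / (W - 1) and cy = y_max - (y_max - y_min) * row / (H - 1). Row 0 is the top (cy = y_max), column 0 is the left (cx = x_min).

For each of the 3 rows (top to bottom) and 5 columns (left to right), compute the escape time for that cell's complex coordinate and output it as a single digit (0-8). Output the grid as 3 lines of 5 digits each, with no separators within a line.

(row=0, col=0): c = -2.0000 + 0.0900i → escape time 1
(row=0, col=1): c = -1.6550 + 0.0900i → escape time 6
(row=0, col=2): c = -1.3100 + 0.0900i → escape time 8
(row=0, col=3): c = -0.9650 + 0.0900i → escape time 8
(row=0, col=4): c = -0.6200 + 0.0900i → escape time 8
(row=1, col=0): c = -2.0000 + -0.7050i → escape time 1
(row=1, col=1): c = -1.6550 + -0.7050i → escape time 3
(row=1, col=2): c = -1.3100 + -0.7050i → escape time 3
(row=1, col=3): c = -0.9650 + -0.7050i → escape time 4
(row=1, col=4): c = -0.6200 + -0.7050i → escape time 7
(row=2, col=0): c = -2.0000 + -1.5000i → escape time 1
(row=2, col=1): c = -1.6550 + -1.5000i → escape time 1
(row=2, col=2): c = -1.3100 + -1.5000i → escape time 2
(row=2, col=3): c = -0.9650 + -1.5000i → escape time 2
(row=2, col=4): c = -0.6200 + -1.5000i → escape time 2

Answer: 16888
13347
11222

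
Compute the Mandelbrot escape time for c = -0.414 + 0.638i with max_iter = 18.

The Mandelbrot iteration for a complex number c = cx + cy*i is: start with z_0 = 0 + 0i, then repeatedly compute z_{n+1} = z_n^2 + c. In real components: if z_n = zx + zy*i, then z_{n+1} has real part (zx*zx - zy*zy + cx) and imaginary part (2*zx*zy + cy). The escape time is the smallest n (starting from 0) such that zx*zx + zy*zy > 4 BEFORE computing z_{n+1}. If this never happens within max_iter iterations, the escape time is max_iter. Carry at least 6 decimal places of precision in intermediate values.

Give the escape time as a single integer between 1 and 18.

z_0 = 0 + 0i, c = -0.4140 + 0.6380i
Iter 1: z = -0.4140 + 0.6380i, |z|^2 = 0.5784
Iter 2: z = -0.6496 + 0.1097i, |z|^2 = 0.4341
Iter 3: z = -0.0040 + 0.4954i, |z|^2 = 0.2455
Iter 4: z = -0.6594 + 0.6340i, |z|^2 = 0.8368
Iter 5: z = -0.3812 + -0.1982i, |z|^2 = 0.1846
Iter 6: z = -0.3080 + 0.7891i, |z|^2 = 0.7175
Iter 7: z = -0.9418 + 0.1519i, |z|^2 = 0.9101
Iter 8: z = 0.4499 + 0.3518i, |z|^2 = 0.3262
Iter 9: z = -0.3354 + 0.9546i, |z|^2 = 1.0237
Iter 10: z = -1.2128 + -0.0023i, |z|^2 = 1.4709
Iter 11: z = 1.0568 + 0.6436i, |z|^2 = 1.5311
Iter 12: z = 0.2888 + 1.9983i, |z|^2 = 4.0764
Escaped at iteration 12

Answer: 12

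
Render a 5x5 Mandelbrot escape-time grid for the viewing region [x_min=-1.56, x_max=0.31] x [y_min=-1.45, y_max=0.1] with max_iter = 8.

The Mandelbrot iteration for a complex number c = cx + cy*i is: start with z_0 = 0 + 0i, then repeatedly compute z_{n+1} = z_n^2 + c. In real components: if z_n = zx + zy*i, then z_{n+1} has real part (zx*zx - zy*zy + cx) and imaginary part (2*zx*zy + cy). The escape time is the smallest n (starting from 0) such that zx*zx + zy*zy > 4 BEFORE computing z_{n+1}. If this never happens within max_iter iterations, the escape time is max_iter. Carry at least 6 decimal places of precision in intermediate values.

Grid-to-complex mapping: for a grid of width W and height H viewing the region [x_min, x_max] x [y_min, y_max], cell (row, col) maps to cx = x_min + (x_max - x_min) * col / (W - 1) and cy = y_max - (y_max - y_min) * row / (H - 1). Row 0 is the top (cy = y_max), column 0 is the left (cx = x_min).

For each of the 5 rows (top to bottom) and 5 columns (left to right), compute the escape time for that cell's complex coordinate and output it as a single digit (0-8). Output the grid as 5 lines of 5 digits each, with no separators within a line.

Answer: 68888
48888
33887
23383
12222

Derivation:
(row=0, col=0): c = -1.5600 + 0.1000i → escape time 6
(row=0, col=1): c = -1.0925 + 0.1000i → escape time 8
(row=0, col=2): c = -0.6250 + 0.1000i → escape time 8
(row=0, col=3): c = -0.1575 + 0.1000i → escape time 8
(row=0, col=4): c = 0.3100 + 0.1000i → escape time 8
(row=1, col=0): c = -1.5600 + -0.2875i → escape time 4
(row=1, col=1): c = -1.0925 + -0.2875i → escape time 8
(row=1, col=2): c = -0.6250 + -0.2875i → escape time 8
(row=1, col=3): c = -0.1575 + -0.2875i → escape time 8
(row=1, col=4): c = 0.3100 + -0.2875i → escape time 8
(row=2, col=0): c = -1.5600 + -0.6750i → escape time 3
(row=2, col=1): c = -1.0925 + -0.6750i → escape time 3
(row=2, col=2): c = -0.6250 + -0.6750i → escape time 8
(row=2, col=3): c = -0.1575 + -0.6750i → escape time 8
(row=2, col=4): c = 0.3100 + -0.6750i → escape time 7
(row=3, col=0): c = -1.5600 + -1.0625i → escape time 2
(row=3, col=1): c = -1.0925 + -1.0625i → escape time 3
(row=3, col=2): c = -0.6250 + -1.0625i → escape time 3
(row=3, col=3): c = -0.1575 + -1.0625i → escape time 8
(row=3, col=4): c = 0.3100 + -1.0625i → escape time 3
(row=4, col=0): c = -1.5600 + -1.4500i → escape time 1
(row=4, col=1): c = -1.0925 + -1.4500i → escape time 2
(row=4, col=2): c = -0.6250 + -1.4500i → escape time 2
(row=4, col=3): c = -0.1575 + -1.4500i → escape time 2
(row=4, col=4): c = 0.3100 + -1.4500i → escape time 2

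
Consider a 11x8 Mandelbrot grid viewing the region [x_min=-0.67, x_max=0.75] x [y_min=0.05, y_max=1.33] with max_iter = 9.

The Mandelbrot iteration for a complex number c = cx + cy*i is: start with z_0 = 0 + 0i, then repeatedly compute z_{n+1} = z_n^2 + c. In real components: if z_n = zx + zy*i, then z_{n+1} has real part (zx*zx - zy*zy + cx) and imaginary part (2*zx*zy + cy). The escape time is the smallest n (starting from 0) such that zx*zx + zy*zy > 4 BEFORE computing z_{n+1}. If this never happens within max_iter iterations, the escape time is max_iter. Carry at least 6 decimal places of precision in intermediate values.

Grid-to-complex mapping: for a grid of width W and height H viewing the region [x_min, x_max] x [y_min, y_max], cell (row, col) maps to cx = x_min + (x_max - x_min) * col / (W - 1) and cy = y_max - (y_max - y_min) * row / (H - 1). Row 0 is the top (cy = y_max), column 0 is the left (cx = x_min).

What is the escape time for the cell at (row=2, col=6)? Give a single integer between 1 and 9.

z_0 = 0 + 0i, c = 0.1820 + 0.9643i
Iter 1: z = 0.1820 + 0.9643i, |z|^2 = 0.9630
Iter 2: z = -0.7147 + 1.3153i, |z|^2 = 2.2408
Iter 3: z = -1.0371 + -0.9158i, |z|^2 = 1.9144
Iter 4: z = 0.4189 + 2.8640i, |z|^2 = 8.3781
Escaped at iteration 4

Answer: 4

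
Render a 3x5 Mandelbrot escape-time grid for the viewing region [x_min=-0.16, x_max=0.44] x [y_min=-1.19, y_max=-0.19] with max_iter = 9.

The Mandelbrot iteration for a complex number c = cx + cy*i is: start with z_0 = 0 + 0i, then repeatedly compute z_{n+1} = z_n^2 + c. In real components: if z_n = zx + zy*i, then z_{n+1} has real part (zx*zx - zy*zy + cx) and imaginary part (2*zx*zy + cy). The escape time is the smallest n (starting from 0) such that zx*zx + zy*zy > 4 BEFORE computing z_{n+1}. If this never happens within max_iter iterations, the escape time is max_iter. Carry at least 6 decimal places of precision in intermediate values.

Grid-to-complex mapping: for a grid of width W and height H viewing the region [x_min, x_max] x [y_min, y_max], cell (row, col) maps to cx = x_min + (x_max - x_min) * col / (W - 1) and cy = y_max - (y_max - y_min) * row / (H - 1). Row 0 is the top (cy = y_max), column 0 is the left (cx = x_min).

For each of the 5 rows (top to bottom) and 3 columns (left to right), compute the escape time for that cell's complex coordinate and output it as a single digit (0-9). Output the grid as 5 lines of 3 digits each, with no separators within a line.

Answer: 998
997
994
943
332

Derivation:
(row=0, col=0): c = -0.1600 + -0.1900i → escape time 9
(row=0, col=1): c = 0.1400 + -0.1900i → escape time 9
(row=0, col=2): c = 0.4400 + -0.1900i → escape time 8
(row=1, col=0): c = -0.1600 + -0.4400i → escape time 9
(row=1, col=1): c = 0.1400 + -0.4400i → escape time 9
(row=1, col=2): c = 0.4400 + -0.4400i → escape time 7
(row=2, col=0): c = -0.1600 + -0.6900i → escape time 9
(row=2, col=1): c = 0.1400 + -0.6900i → escape time 9
(row=2, col=2): c = 0.4400 + -0.6900i → escape time 4
(row=3, col=0): c = -0.1600 + -0.9400i → escape time 9
(row=3, col=1): c = 0.1400 + -0.9400i → escape time 4
(row=3, col=2): c = 0.4400 + -0.9400i → escape time 3
(row=4, col=0): c = -0.1600 + -1.1900i → escape time 3
(row=4, col=1): c = 0.1400 + -1.1900i → escape time 3
(row=4, col=2): c = 0.4400 + -1.1900i → escape time 2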